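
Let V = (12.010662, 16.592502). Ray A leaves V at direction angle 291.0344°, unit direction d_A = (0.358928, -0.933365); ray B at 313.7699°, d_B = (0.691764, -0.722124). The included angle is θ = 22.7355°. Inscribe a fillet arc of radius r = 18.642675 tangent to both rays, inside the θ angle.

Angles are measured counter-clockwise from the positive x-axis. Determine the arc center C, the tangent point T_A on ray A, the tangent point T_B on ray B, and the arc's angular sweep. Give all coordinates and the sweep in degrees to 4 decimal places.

bisector direction at 302.4022° = (0.535858,-0.844308)
center distance |VC| = r/sin(θ/2) = 18.642675/sin(11.3677°) = 94.582194
C = V + |VC|·bis = (62.6933,-63.2640)
T_A = V + ((C−V)·d_A)·d_A = V + 92.7267·d_A = (45.2929,-69.9554)
T_B = V + ((C−V)·d_B)·d_B = V + 92.7267·d_B = (76.1557,-50.3677)
sweep = 180° − θ = 157.2645°

center=(62.6933,-63.2640) T_A=(45.2929,-69.9554) T_B=(76.1557,-50.3677) sweep=157.2645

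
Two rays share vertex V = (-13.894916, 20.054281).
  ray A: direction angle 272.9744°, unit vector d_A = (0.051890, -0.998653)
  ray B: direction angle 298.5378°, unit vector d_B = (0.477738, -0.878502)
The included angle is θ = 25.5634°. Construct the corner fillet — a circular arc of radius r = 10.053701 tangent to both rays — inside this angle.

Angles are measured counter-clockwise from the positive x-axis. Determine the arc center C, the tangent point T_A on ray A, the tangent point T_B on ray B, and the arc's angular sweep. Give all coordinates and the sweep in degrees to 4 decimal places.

bisector direction at 285.7561° = (0.271543,-0.962426)
center distance |VC| = r/sin(θ/2) = 10.053701/sin(12.7817°) = 45.443121
C = V + |VC|·bis = (-1.5552,-23.6814)
T_A = V + ((C−V)·d_A)·d_A = V + 44.3170·d_A = (-11.5953,-24.2031)
T_B = V + ((C−V)·d_B)·d_B = V + 44.3170·d_B = (7.2770,-18.8783)
sweep = 180° − θ = 154.4366°

center=(-1.5552,-23.6814) T_A=(-11.5953,-24.2031) T_B=(7.2770,-18.8783) sweep=154.4366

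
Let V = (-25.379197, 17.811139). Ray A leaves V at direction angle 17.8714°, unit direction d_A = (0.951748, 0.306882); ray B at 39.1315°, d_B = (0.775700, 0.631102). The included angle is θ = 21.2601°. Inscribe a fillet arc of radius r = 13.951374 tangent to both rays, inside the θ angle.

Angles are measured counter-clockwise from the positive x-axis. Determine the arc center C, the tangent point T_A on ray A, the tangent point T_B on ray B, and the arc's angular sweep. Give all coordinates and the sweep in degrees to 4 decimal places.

bisector direction at 28.5015° = (0.878805,0.477181)
center distance |VC| = r/sin(θ/2) = 13.951374/sin(10.6301°) = 75.630794
C = V + |VC|·bis = (41.0855,53.9007)
T_A = V + ((C−V)·d_A)·d_A = V + 74.3329·d_A = (45.3669,40.6225)
T_B = V + ((C−V)·d_B)·d_B = V + 74.3329·d_B = (32.2808,64.7228)
sweep = 180° − θ = 158.7399°

center=(41.0855,53.9007) T_A=(45.3669,40.6225) T_B=(32.2808,64.7228) sweep=158.7399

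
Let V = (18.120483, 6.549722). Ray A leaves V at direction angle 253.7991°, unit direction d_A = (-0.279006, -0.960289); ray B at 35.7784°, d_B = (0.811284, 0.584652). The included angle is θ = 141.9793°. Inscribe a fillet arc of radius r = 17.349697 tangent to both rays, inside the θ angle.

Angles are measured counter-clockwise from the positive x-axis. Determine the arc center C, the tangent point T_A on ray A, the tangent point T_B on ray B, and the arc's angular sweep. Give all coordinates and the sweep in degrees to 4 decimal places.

center=(33.1135,-4.0311) T_A=(16.4527,0.8096) T_B=(22.9699,10.0445) sweep=38.0207

bisector direction at 324.7887° = (0.817032,-0.576593)
center distance |VC| = r/sin(θ/2) = 17.349697/sin(70.9896°) = 18.350540
C = V + |VC|·bis = (33.1135,-4.0311)
T_A = V + ((C−V)·d_A)·d_A = V + 5.9775·d_A = (16.4527,0.8096)
T_B = V + ((C−V)·d_B)·d_B = V + 5.9775·d_B = (22.9699,10.0445)
sweep = 180° − θ = 38.0207°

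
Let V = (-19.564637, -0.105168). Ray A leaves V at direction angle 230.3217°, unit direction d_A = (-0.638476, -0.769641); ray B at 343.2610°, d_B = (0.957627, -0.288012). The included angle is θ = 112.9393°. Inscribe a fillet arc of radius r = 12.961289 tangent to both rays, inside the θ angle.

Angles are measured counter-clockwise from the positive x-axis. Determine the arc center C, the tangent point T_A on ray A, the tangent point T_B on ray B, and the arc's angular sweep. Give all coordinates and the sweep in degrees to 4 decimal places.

center=(-15.0728,-14.9909) T_A=(-25.0484,-6.7154) T_B=(-11.3398,-2.5788) sweep=67.0607

bisector direction at 286.7913° = (0.288887,-0.957363)
center distance |VC| = r/sin(θ/2) = 12.961289/sin(56.4697°) = 15.548695
C = V + |VC|·bis = (-15.0728,-14.9909)
T_A = V + ((C−V)·d_A)·d_A = V + 8.5888·d_A = (-25.0484,-6.7154)
T_B = V + ((C−V)·d_B)·d_B = V + 8.5888·d_B = (-11.3398,-2.5788)
sweep = 180° − θ = 67.0607°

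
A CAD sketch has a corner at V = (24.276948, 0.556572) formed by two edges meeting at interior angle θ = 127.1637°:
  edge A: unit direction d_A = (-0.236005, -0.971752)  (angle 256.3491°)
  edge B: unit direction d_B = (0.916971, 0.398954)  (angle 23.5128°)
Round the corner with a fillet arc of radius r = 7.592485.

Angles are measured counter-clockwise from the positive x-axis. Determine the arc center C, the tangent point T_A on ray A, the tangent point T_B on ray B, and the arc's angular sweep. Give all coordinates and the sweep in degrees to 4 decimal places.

bisector direction at 319.9310° = (0.765269,-0.643710)
center distance |VC| = r/sin(θ/2) = 7.592485/sin(63.5819°) = 8.477816
C = V + |VC|·bis = (30.7648,-4.9007)
T_A = V + ((C−V)·d_A)·d_A = V + 3.7719·d_A = (23.3867,-3.1088)
T_B = V + ((C−V)·d_B)·d_B = V + 3.7719·d_B = (27.7357,2.0614)
sweep = 180° − θ = 52.8363°

center=(30.7648,-4.9007) T_A=(23.3867,-3.1088) T_B=(27.7357,2.0614) sweep=52.8363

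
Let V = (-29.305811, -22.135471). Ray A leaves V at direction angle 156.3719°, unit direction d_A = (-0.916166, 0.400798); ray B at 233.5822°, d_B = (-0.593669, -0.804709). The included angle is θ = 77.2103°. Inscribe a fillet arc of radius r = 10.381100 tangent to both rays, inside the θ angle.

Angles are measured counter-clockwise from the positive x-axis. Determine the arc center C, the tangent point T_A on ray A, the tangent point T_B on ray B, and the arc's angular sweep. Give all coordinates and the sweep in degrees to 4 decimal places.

bisector direction at 194.9771° = (-0.966029,-0.258432)
center distance |VC| = r/sin(θ/2) = 10.381100/sin(38.6052°) = 16.637716
C = V + |VC|·bis = (-45.3783,-26.4352)
T_A = V + ((C−V)·d_A)·d_A = V + 13.0018·d_A = (-41.2176,-16.9244)
T_B = V + ((C−V)·d_B)·d_B = V + 13.0018·d_B = (-37.0246,-32.5981)
sweep = 180° − θ = 102.7897°

center=(-45.3783,-26.4352) T_A=(-41.2176,-16.9244) T_B=(-37.0246,-32.5981) sweep=102.7897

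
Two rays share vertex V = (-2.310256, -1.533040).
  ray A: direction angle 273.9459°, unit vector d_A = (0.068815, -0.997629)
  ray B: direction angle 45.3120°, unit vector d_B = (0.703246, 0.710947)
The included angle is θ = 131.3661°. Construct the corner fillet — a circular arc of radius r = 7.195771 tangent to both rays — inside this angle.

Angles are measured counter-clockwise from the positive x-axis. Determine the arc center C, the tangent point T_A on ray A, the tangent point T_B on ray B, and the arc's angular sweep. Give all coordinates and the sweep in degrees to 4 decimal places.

center=(5.0922,-4.2817) T_A=(-2.0865,-4.7769) T_B=(-0.0236,0.7787) sweep=48.6339

bisector direction at 339.6289° = (0.937458,-0.348098)
center distance |VC| = r/sin(θ/2) = 7.195771/sin(65.6830°) = 7.896321
C = V + |VC|·bis = (5.0922,-4.2817)
T_A = V + ((C−V)·d_A)·d_A = V + 3.2516·d_A = (-2.0865,-4.7769)
T_B = V + ((C−V)·d_B)·d_B = V + 3.2516·d_B = (-0.0236,0.7787)
sweep = 180° − θ = 48.6339°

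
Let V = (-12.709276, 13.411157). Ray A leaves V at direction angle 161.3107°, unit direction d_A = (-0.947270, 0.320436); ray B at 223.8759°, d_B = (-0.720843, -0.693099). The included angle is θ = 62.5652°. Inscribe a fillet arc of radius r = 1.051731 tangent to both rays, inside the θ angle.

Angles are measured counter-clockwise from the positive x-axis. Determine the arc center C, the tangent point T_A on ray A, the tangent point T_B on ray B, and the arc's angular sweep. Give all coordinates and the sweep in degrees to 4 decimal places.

bisector direction at 192.5933° = (-0.975942,-0.218029)
center distance |VC| = r/sin(θ/2) = 1.051731/sin(31.2826°) = 2.025444
C = V + |VC|·bis = (-14.6860,12.9696)
T_A = V + ((C−V)·d_A)·d_A = V + 1.7310·d_A = (-14.3490,13.9658)
T_B = V + ((C−V)·d_B)·d_B = V + 1.7310·d_B = (-13.9570,12.2114)
sweep = 180° − θ = 117.4348°

center=(-14.6860,12.9696) T_A=(-14.3490,13.9658) T_B=(-13.9570,12.2114) sweep=117.4348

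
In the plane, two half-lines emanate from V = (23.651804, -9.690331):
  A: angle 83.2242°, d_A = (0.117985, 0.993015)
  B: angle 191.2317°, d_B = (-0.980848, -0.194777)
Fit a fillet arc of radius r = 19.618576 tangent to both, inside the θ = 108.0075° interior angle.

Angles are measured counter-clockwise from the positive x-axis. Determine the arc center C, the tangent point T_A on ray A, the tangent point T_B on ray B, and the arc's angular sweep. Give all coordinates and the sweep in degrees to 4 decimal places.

center=(5.8517,6.7766) T_A=(25.3333,4.4619) T_B=(9.6730,-12.4662) sweep=71.9925

bisector direction at 137.2279° = (-0.734061,0.679083)
center distance |VC| = r/sin(θ/2) = 19.618576/sin(54.0037°) = 24.248741
C = V + |VC|·bis = (5.8517,6.7766)
T_A = V + ((C−V)·d_A)·d_A = V + 14.2518·d_A = (25.3333,4.4619)
T_B = V + ((C−V)·d_B)·d_B = V + 14.2518·d_B = (9.6730,-12.4662)
sweep = 180° − θ = 71.9925°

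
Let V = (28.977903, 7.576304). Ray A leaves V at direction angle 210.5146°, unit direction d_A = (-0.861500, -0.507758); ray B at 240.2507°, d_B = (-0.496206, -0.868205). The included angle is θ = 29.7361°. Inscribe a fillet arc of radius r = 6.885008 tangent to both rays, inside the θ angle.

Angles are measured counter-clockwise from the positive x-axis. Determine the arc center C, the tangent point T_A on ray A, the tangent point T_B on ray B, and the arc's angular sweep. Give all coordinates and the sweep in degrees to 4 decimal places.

bisector direction at 225.3826° = (-0.702369,-0.711813)
center distance |VC| = r/sin(θ/2) = 6.885008/sin(14.8681°) = 26.832317
C = V + |VC|·bis = (10.1317,-11.5233)
T_A = V + ((C−V)·d_A)·d_A = V + 25.9340·d_A = (6.6358,-5.5919)
T_B = V + ((C−V)·d_B)·d_B = V + 25.9340·d_B = (16.1093,-14.9397)
sweep = 180° − θ = 150.2639°

center=(10.1317,-11.5233) T_A=(6.6358,-5.5919) T_B=(16.1093,-14.9397) sweep=150.2639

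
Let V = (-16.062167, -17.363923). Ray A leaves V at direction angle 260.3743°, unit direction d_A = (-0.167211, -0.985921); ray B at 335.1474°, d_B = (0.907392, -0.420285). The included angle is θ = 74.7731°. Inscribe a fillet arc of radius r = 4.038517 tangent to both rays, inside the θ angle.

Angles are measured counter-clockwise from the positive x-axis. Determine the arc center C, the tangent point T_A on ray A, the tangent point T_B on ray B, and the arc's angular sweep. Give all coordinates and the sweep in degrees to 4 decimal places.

center=(-12.9642,-23.2495) T_A=(-16.9458,-22.5743) T_B=(-11.2668,-19.5850) sweep=105.2269

bisector direction at 297.7609° = (0.465782,-0.884899)
center distance |VC| = r/sin(θ/2) = 4.038517/sin(37.3865°) = 6.651166
C = V + |VC|·bis = (-12.9642,-23.2495)
T_A = V + ((C−V)·d_A)·d_A = V + 5.2847·d_A = (-16.9458,-22.5743)
T_B = V + ((C−V)·d_B)·d_B = V + 5.2847·d_B = (-11.2668,-19.5850)
sweep = 180° − θ = 105.2269°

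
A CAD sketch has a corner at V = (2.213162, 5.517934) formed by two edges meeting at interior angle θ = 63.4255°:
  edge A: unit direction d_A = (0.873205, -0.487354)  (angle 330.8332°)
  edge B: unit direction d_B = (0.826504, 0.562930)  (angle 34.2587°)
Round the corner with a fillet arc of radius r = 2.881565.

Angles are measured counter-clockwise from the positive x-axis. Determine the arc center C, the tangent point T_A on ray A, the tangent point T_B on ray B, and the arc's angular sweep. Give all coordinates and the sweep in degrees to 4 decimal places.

center=(7.6895,5.7614) T_A=(6.2852,3.2452) T_B=(6.0674,8.1431) sweep=116.5745

bisector direction at 2.5459° = (0.999013,0.044421)
center distance |VC| = r/sin(θ/2) = 2.881565/sin(31.7127°) = 5.481794
C = V + |VC|·bis = (7.6895,5.7614)
T_A = V + ((C−V)·d_A)·d_A = V + 4.6633·d_A = (6.2852,3.2452)
T_B = V + ((C−V)·d_B)·d_B = V + 4.6633·d_B = (6.0674,8.1431)
sweep = 180° − θ = 116.5745°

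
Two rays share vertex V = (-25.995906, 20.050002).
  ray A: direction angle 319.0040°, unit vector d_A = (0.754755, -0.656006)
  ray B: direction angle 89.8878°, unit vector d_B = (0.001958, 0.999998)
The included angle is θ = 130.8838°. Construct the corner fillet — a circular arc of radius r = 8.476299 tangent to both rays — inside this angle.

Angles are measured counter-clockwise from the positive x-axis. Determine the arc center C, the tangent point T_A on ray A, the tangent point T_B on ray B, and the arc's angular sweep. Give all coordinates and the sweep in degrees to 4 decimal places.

bisector direction at 24.4459° = (0.910352,0.413834)
center distance |VC| = r/sin(θ/2) = 8.476299/sin(65.4419°) = 9.319322
C = V + |VC|·bis = (-17.5120,23.9067)
T_A = V + ((C−V)·d_A)·d_A = V + 3.8733·d_A = (-23.0725,17.5091)
T_B = V + ((C−V)·d_B)·d_B = V + 3.8733·d_B = (-25.9883,23.9233)
sweep = 180° − θ = 49.1162°

center=(-17.5120,23.9067) T_A=(-23.0725,17.5091) T_B=(-25.9883,23.9233) sweep=49.1162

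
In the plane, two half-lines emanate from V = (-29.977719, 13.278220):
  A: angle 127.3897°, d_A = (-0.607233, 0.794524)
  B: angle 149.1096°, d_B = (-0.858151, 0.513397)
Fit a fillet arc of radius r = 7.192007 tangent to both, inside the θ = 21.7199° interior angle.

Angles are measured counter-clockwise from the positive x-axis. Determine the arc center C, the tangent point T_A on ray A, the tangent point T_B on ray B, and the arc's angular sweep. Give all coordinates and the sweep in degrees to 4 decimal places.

center=(-58.4563,38.6966) T_A=(-52.7421,43.0639) T_B=(-62.1487,32.5248) sweep=158.2801

bisector direction at 138.2497° = (-0.746053,0.665886)
center distance |VC| = r/sin(θ/2) = 7.192007/sin(10.8599°) = 38.172311
C = V + |VC|·bis = (-58.4563,38.6966)
T_A = V + ((C−V)·d_A)·d_A = V + 37.4887·d_A = (-52.7421,43.0639)
T_B = V + ((C−V)·d_B)·d_B = V + 37.4887·d_B = (-62.1487,32.5248)
sweep = 180° − θ = 158.2801°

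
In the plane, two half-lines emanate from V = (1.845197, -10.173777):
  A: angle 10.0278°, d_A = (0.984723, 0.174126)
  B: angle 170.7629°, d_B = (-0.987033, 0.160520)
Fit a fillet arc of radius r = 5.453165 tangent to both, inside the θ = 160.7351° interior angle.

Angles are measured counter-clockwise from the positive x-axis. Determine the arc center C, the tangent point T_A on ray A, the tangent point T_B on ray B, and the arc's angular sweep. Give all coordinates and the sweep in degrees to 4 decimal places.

bisector direction at 90.3953° = (-0.006900,0.999976)
center distance |VC| = r/sin(θ/2) = 5.453165/sin(80.3675°) = 5.531146
C = V + |VC|·bis = (1.8070,-4.6428)
T_A = V + ((C−V)·d_A)·d_A = V + 0.9255·d_A = (2.7566,-10.0126)
T_B = V + ((C−V)·d_B)·d_B = V + 0.9255·d_B = (0.9317,-10.0252)
sweep = 180° − θ = 19.2649°

center=(1.8070,-4.6428) T_A=(2.7566,-10.0126) T_B=(0.9317,-10.0252) sweep=19.2649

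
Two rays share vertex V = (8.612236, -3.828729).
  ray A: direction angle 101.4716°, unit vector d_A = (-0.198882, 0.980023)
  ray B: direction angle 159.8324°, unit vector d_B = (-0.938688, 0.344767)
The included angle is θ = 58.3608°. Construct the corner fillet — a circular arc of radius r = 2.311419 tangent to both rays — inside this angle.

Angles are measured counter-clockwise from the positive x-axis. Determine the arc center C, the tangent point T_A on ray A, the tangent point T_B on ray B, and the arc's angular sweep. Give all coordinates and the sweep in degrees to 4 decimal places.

bisector direction at 130.6520° = (-0.651463,0.758680)
center distance |VC| = r/sin(θ/2) = 2.311419/sin(29.1804°) = 4.740779
C = V + |VC|·bis = (5.5238,-0.2320)
T_A = V + ((C−V)·d_A)·d_A = V + 4.1391·d_A = (7.7890,0.2277)
T_B = V + ((C−V)·d_B)·d_B = V + 4.1391·d_B = (4.7269,-2.4017)
sweep = 180° − θ = 121.6392°

center=(5.5238,-0.2320) T_A=(7.7890,0.2277) T_B=(4.7269,-2.4017) sweep=121.6392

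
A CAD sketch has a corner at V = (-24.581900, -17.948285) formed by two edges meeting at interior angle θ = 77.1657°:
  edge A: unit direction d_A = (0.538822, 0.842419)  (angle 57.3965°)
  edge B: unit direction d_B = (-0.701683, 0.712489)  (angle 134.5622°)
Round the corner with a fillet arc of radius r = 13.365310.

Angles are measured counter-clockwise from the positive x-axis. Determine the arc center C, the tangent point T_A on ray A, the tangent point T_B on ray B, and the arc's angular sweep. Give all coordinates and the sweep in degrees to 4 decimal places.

bisector direction at 95.9794° = (-0.104170,0.994560)
center distance |VC| = r/sin(θ/2) = 13.365310/sin(38.5829°) = 21.430936
C = V + |VC|·bis = (-26.8144,3.3661)
T_A = V + ((C−V)·d_A)·d_A = V + 16.7527·d_A = (-15.5552,-3.8355)
T_B = V + ((C−V)·d_B)·d_B = V + 16.7527·d_B = (-36.3370,-6.0122)
sweep = 180° − θ = 102.8343°

center=(-26.8144,3.3661) T_A=(-15.5552,-3.8355) T_B=(-36.3370,-6.0122) sweep=102.8343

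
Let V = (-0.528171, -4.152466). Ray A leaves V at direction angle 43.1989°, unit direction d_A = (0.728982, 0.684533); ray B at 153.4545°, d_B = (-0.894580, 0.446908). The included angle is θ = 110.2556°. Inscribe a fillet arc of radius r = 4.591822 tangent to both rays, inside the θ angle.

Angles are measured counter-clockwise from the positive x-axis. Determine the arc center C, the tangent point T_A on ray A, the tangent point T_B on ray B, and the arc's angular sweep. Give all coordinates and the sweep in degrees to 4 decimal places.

center=(-1.3387,1.3854) T_A=(1.8046,-1.9620) T_B=(-3.3908,-2.7224) sweep=69.7444

bisector direction at 98.3267° = (-0.144817,0.989458)
center distance |VC| = r/sin(θ/2) = 4.591822/sin(55.1278°) = 5.596852
C = V + |VC|·bis = (-1.3387,1.3854)
T_A = V + ((C−V)·d_A)·d_A = V + 3.2000·d_A = (1.8046,-1.9620)
T_B = V + ((C−V)·d_B)·d_B = V + 3.2000·d_B = (-3.3908,-2.7224)
sweep = 180° − θ = 69.7444°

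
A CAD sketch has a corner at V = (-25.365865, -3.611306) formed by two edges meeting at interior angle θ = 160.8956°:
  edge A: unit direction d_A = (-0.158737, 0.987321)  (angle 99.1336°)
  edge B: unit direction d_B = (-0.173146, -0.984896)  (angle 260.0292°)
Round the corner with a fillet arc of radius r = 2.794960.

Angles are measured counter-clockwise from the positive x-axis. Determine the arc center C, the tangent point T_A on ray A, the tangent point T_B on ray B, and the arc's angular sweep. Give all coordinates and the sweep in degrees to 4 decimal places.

center=(-28.2000,-3.5906) T_A=(-25.4405,-3.1469) T_B=(-25.4473,-4.0745) sweep=19.1044

bisector direction at 179.5814° = (-0.999973,0.007306)
center distance |VC| = r/sin(θ/2) = 2.794960/sin(80.4478°) = 2.834257
C = V + |VC|·bis = (-28.2000,-3.5906)
T_A = V + ((C−V)·d_A)·d_A = V + 0.4703·d_A = (-25.4405,-3.1469)
T_B = V + ((C−V)·d_B)·d_B = V + 0.4703·d_B = (-25.4473,-4.0745)
sweep = 180° − θ = 19.1044°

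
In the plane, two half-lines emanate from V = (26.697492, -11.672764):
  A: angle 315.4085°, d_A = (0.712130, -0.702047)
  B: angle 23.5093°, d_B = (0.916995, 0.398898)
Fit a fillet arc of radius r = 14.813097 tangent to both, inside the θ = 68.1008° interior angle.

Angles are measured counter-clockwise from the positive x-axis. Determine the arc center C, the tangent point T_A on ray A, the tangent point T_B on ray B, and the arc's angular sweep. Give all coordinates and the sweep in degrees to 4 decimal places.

bisector direction at 349.4589° = (0.983124,-0.182941)
center distance |VC| = r/sin(θ/2) = 14.813097/sin(34.0504°) = 26.455646
C = V + |VC|·bis = (52.7067,-16.5126)
T_A = V + ((C−V)·d_A)·d_A = V + 21.9197·d_A = (42.3072,-27.0614)
T_B = V + ((C−V)·d_B)·d_B = V + 21.9197·d_B = (46.7978,-2.9290)
sweep = 180° − θ = 111.8992°

center=(52.7067,-16.5126) T_A=(42.3072,-27.0614) T_B=(46.7978,-2.9290) sweep=111.8992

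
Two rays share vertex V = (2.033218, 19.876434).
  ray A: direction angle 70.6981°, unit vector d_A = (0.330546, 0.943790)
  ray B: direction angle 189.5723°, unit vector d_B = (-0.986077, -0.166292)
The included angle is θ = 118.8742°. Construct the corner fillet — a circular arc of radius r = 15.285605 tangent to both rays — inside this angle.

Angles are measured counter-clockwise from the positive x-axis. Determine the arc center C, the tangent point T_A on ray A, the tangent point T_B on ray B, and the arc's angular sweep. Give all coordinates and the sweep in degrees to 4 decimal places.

center=(-9.4095,33.4482) T_A=(5.0169,28.3956) T_B=(-6.8676,18.3754) sweep=61.1258

bisector direction at 130.1352° = (-0.644593,0.764526)
center distance |VC| = r/sin(θ/2) = 15.285605/sin(59.4371°) = 17.751843
C = V + |VC|·bis = (-9.4095,33.4482)
T_A = V + ((C−V)·d_A)·d_A = V + 9.0265·d_A = (5.0169,28.3956)
T_B = V + ((C−V)·d_B)·d_B = V + 9.0265·d_B = (-6.8676,18.3754)
sweep = 180° − θ = 61.1258°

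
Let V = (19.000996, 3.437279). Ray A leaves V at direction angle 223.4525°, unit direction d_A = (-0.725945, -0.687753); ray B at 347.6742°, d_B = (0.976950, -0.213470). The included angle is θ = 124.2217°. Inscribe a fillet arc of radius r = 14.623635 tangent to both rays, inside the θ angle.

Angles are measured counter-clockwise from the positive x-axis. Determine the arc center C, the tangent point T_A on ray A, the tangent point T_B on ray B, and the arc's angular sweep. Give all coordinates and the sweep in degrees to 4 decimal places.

bisector direction at 285.5634° = (0.268304,-0.963334)
center distance |VC| = r/sin(θ/2) = 14.623635/sin(62.1108°) = 16.545302
C = V + |VC|·bis = (23.4402,-12.5014)
T_A = V + ((C−V)·d_A)·d_A = V + 7.7393·d_A = (13.3827,-1.8854)
T_B = V + ((C−V)·d_B)·d_B = V + 7.7393·d_B = (26.5619,1.7852)
sweep = 180° − θ = 55.7783°

center=(23.4402,-12.5014) T_A=(13.3827,-1.8854) T_B=(26.5619,1.7852) sweep=55.7783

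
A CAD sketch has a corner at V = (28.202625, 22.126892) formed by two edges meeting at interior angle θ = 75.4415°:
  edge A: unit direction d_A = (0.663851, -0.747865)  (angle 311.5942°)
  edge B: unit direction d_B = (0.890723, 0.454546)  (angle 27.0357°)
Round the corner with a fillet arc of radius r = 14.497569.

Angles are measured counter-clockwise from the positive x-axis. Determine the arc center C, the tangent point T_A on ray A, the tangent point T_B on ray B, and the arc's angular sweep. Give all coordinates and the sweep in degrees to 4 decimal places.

bisector direction at 349.3150° = (0.982661,-0.185410)
center distance |VC| = r/sin(θ/2) = 14.497569/sin(37.7208°) = 23.696058
C = V + |VC|·bis = (51.4878,17.7334)
T_A = V + ((C−V)·d_A)·d_A = V + 18.7436·d_A = (40.6456,8.1092)
T_B = V + ((C−V)·d_B)·d_B = V + 18.7436·d_B = (44.8980,30.6467)
sweep = 180° − θ = 104.5585°

center=(51.4878,17.7334) T_A=(40.6456,8.1092) T_B=(44.8980,30.6467) sweep=104.5585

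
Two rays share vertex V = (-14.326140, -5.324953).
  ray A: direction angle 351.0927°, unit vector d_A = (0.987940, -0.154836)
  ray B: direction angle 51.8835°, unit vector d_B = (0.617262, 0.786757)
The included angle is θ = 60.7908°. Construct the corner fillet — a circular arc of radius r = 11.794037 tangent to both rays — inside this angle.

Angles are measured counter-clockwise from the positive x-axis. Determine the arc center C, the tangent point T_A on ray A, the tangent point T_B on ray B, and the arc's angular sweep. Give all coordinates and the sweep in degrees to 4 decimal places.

bisector direction at 21.4881° = (0.930494,0.366308)
center distance |VC| = r/sin(θ/2) = 11.794037/sin(30.3954°) = 23.310008
C = V + |VC|·bis = (7.3637,3.2137)
T_A = V + ((C−V)·d_A)·d_A = V + 20.1061·d_A = (5.5375,-8.4381)
T_B = V + ((C−V)·d_B)·d_B = V + 20.1061·d_B = (-1.9154,10.4937)
sweep = 180° − θ = 119.2092°

center=(7.3637,3.2137) T_A=(5.5375,-8.4381) T_B=(-1.9154,10.4937) sweep=119.2092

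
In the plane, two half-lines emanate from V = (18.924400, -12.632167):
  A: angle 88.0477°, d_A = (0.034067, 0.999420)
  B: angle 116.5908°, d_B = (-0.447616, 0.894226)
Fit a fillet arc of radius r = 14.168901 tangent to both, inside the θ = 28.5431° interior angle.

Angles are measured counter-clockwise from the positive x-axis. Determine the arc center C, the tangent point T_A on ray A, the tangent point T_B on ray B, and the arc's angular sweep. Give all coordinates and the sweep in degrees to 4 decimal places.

center=(6.6614,43.5206) T_A=(20.8220,43.0379) T_B=(-6.0088,37.1783) sweep=151.4569

bisector direction at 102.3193° = (-0.213359,0.976974)
center distance |VC| = r/sin(θ/2) = 14.168901/sin(14.2715°) = 57.476173
C = V + |VC|·bis = (6.6614,43.5206)
T_A = V + ((C−V)·d_A)·d_A = V + 55.7024·d_A = (20.8220,43.0379)
T_B = V + ((C−V)·d_B)·d_B = V + 55.7024·d_B = (-6.0088,37.1783)
sweep = 180° − θ = 151.4569°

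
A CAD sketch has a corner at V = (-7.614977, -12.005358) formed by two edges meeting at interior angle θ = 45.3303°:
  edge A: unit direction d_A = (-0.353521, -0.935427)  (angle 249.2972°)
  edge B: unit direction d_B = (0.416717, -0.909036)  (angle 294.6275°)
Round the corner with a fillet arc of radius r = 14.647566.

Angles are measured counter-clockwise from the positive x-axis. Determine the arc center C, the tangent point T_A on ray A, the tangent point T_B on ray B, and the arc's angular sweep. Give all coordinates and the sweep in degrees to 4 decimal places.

bisector direction at 271.9624° = (0.034243,-0.999414)
center distance |VC| = r/sin(θ/2) = 14.647566/sin(22.6652°) = 38.011579
C = V + |VC|·bis = (-6.3134,-49.9946)
T_A = V + ((C−V)·d_A)·d_A = V + 35.0760·d_A = (-20.0151,-44.8164)
T_B = V + ((C−V)·d_B)·d_B = V + 35.0760·d_B = (7.0018,-43.8908)
sweep = 180° − θ = 134.6697°

center=(-6.3134,-49.9946) T_A=(-20.0151,-44.8164) T_B=(7.0018,-43.8908) sweep=134.6697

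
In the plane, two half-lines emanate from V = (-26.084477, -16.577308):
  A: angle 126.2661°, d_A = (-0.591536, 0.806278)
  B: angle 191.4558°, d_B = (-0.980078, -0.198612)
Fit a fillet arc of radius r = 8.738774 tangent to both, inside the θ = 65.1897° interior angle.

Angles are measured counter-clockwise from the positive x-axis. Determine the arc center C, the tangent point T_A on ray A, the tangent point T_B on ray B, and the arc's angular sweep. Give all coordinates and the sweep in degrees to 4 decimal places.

center=(-41.2150,-10.7271) T_A=(-34.1691,-5.5578) T_B=(-39.4793,-19.2918) sweep=114.8103

bisector direction at 158.8610° = (-0.932708,0.360633)
center distance |VC| = r/sin(θ/2) = 8.738774/sin(32.5949°) = 16.222116
C = V + |VC|·bis = (-41.2150,-10.7271)
T_A = V + ((C−V)·d_A)·d_A = V + 13.6671·d_A = (-34.1691,-5.5578)
T_B = V + ((C−V)·d_B)·d_B = V + 13.6671·d_B = (-39.4793,-19.2918)
sweep = 180° − θ = 114.8103°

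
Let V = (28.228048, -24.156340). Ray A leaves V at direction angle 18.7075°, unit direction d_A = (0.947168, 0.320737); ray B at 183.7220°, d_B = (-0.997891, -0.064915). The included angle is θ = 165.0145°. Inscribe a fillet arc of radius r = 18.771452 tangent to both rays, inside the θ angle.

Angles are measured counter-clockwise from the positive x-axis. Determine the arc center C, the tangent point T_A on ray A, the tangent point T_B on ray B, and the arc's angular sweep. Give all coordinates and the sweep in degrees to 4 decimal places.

center=(24.5458,-5.5848) T_A=(30.5665,-23.3645) T_B=(25.7644,-24.3166) sweep=14.9855

bisector direction at 101.2147° = (-0.194487,0.980905)
center distance |VC| = r/sin(θ/2) = 18.771452/sin(82.5072°) = 18.933115
C = V + |VC|·bis = (24.5458,-5.5848)
T_A = V + ((C−V)·d_A)·d_A = V + 2.4689·d_A = (30.5665,-23.3645)
T_B = V + ((C−V)·d_B)·d_B = V + 2.4689·d_B = (25.7644,-24.3166)
sweep = 180° − θ = 14.9855°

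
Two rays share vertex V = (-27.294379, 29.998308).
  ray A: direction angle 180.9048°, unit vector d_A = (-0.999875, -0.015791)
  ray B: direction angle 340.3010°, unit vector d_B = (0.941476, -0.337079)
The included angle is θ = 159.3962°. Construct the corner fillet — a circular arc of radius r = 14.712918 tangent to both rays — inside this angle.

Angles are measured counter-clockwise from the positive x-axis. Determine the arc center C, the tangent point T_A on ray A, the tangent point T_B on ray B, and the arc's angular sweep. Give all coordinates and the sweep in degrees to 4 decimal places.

center=(-29.7360,15.2450) T_A=(-29.9683,29.9561) T_B=(-24.7766,29.0969) sweep=20.6038

bisector direction at 260.6029° = (-0.163276,-0.986580)
center distance |VC| = r/sin(θ/2) = 14.712918/sin(79.6981°) = 14.953990
C = V + |VC|·bis = (-29.7360,15.2450)
T_A = V + ((C−V)·d_A)·d_A = V + 2.6743·d_A = (-29.9683,29.9561)
T_B = V + ((C−V)·d_B)·d_B = V + 2.6743·d_B = (-24.7766,29.0969)
sweep = 180° − θ = 20.6038°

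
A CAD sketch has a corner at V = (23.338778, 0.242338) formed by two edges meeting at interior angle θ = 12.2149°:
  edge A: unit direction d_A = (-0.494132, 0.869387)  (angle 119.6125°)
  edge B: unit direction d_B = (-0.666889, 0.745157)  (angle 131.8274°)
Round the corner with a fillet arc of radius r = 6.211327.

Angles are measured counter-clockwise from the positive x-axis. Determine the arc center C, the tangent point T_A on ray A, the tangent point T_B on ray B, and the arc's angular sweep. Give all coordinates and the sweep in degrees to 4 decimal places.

bisector direction at 125.7199° = (-0.583824,0.811880)
center distance |VC| = r/sin(θ/2) = 6.211327/sin(6.1075°) = 58.380776
C = V + |VC|·bis = (-10.7453,47.6405)
T_A = V + ((C−V)·d_A)·d_A = V + 58.0494·d_A = (-5.3453,50.7098)
T_B = V + ((C−V)·d_B)·d_B = V + 58.0494·d_B = (-15.3737,43.4983)
sweep = 180° − θ = 167.7851°

center=(-10.7453,47.6405) T_A=(-5.3453,50.7098) T_B=(-15.3737,43.4983) sweep=167.7851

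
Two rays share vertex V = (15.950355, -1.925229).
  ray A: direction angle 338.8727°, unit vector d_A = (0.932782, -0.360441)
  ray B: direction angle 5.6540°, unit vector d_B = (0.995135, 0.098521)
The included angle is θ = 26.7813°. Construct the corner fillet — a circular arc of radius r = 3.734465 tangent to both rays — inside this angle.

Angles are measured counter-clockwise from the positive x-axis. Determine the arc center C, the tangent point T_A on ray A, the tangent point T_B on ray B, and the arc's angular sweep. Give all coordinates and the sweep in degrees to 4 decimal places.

bisector direction at 352.2634° = (0.990897,-0.134620)
center distance |VC| = r/sin(θ/2) = 3.734465/sin(13.3907°) = 16.125388
C = V + |VC|·bis = (31.9290,-4.0960)
T_A = V + ((C−V)·d_A)·d_A = V + 15.6870·d_A = (30.5829,-7.5795)
T_B = V + ((C−V)·d_B)·d_B = V + 15.6870·d_B = (31.5610,-0.3797)
sweep = 180° − θ = 153.2187°

center=(31.9290,-4.0960) T_A=(30.5829,-7.5795) T_B=(31.5610,-0.3797) sweep=153.2187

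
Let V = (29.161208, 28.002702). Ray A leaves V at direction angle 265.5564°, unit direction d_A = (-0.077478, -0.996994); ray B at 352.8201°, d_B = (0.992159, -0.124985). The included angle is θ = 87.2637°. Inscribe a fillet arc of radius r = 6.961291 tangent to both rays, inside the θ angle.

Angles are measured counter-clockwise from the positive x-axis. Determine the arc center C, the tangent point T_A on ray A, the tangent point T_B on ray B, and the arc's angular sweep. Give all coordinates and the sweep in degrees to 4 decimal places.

center=(35.5358,20.1834) T_A=(28.5955,20.7227) T_B=(36.4059,27.0901) sweep=92.7363

bisector direction at 309.1882° = (0.631870,-0.775074)
center distance |VC| = r/sin(θ/2) = 6.961291/sin(43.6319°) = 10.088506
C = V + |VC|·bis = (35.5358,20.1834)
T_A = V + ((C−V)·d_A)·d_A = V + 7.3019·d_A = (28.5955,20.7227)
T_B = V + ((C−V)·d_B)·d_B = V + 7.3019·d_B = (36.4059,27.0901)
sweep = 180° − θ = 92.7363°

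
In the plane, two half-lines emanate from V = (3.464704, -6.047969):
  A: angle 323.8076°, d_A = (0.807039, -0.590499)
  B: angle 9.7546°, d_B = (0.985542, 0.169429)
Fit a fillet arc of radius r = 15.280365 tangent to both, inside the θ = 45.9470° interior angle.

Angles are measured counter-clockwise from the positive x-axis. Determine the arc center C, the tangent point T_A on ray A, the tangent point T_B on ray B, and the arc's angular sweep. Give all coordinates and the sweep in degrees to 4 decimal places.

bisector direction at 346.7811° = (0.973504,-0.228672)
center distance |VC| = r/sin(θ/2) = 15.280365/sin(22.9735°) = 39.149772
C = V + |VC|·bis = (41.5771,-15.0004)
T_A = V + ((C−V)·d_A)·d_A = V + 36.0446·d_A = (32.5541,-27.3323)
T_B = V + ((C−V)·d_B)·d_B = V + 36.0446·d_B = (38.9882,0.0590)
sweep = 180° − θ = 134.0530°

center=(41.5771,-15.0004) T_A=(32.5541,-27.3323) T_B=(38.9882,0.0590) sweep=134.0530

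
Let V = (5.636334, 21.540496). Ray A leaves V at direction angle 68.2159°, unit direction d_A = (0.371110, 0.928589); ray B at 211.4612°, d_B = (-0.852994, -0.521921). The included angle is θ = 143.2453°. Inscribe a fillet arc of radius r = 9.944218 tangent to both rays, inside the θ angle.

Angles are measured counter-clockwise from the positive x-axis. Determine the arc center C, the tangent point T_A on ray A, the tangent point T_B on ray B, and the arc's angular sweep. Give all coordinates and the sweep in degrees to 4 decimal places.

center=(-2.3717,28.2986) T_A=(6.8623,24.6082) T_B=(2.8184,19.8163) sweep=36.7547

bisector direction at 139.8385° = (-0.764230,0.644944)
center distance |VC| = r/sin(θ/2) = 9.944218/sin(71.6226°) = 10.478620
C = V + |VC|·bis = (-2.3717,28.2986)
T_A = V + ((C−V)·d_A)·d_A = V + 3.3036·d_A = (6.8623,24.6082)
T_B = V + ((C−V)·d_B)·d_B = V + 3.3036·d_B = (2.8184,19.8163)
sweep = 180° − θ = 36.7547°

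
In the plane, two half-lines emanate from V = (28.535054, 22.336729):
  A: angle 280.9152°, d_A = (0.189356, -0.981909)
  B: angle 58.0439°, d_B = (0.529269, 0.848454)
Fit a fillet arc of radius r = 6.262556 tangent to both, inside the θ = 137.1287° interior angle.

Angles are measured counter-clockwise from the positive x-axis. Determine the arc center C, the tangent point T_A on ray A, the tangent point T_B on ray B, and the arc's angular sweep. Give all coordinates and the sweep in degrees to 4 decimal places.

center=(35.1499,21.1083) T_A=(29.0006,19.9224) T_B=(29.8364,24.4229) sweep=42.8713

bisector direction at 349.4796° = (0.983190,-0.182586)
center distance |VC| = r/sin(θ/2) = 6.262556/sin(68.5644°) = 6.727937
C = V + |VC|·bis = (35.1499,21.1083)
T_A = V + ((C−V)·d_A)·d_A = V + 2.4588·d_A = (29.0006,19.9224)
T_B = V + ((C−V)·d_B)·d_B = V + 2.4588·d_B = (29.8364,24.4229)
sweep = 180° − θ = 42.8713°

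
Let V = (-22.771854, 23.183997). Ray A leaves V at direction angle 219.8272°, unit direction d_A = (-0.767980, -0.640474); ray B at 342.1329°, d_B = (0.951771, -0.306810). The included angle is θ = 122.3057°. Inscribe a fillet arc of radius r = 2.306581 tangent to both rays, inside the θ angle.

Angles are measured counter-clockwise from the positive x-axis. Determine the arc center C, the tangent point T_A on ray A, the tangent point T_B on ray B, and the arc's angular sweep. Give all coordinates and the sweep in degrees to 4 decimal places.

center=(-22.2703,20.5989) T_A=(-23.7476,22.3703) T_B=(-21.5626,22.7942) sweep=57.6943

bisector direction at 280.9801° = (0.190467,-0.981694)
center distance |VC| = r/sin(θ/2) = 2.306581/sin(61.1529°) = 2.633354
C = V + |VC|·bis = (-22.2703,20.5989)
T_A = V + ((C−V)·d_A)·d_A = V + 1.2705·d_A = (-23.7476,22.3703)
T_B = V + ((C−V)·d_B)·d_B = V + 1.2705·d_B = (-21.5626,22.7942)
sweep = 180° − θ = 57.6943°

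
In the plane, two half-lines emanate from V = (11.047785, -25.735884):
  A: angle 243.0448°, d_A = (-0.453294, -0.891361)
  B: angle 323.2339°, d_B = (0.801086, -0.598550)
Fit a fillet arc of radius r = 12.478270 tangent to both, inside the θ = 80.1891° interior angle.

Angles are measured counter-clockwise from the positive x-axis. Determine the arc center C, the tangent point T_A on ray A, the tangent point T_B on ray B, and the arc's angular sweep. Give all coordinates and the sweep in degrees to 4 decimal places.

bisector direction at 283.1394° = (0.227320,-0.973820)
center distance |VC| = r/sin(θ/2) = 12.478270/sin(40.0945°) = 19.374665
C = V + |VC|·bis = (15.4520,-44.6033)
T_A = V + ((C−V)·d_A)·d_A = V + 14.8213·d_A = (4.3294,-38.9470)
T_B = V + ((C−V)·d_B)·d_B = V + 14.8213·d_B = (22.9209,-34.6072)
sweep = 180° − θ = 99.8109°

center=(15.4520,-44.6033) T_A=(4.3294,-38.9470) T_B=(22.9209,-34.6072) sweep=99.8109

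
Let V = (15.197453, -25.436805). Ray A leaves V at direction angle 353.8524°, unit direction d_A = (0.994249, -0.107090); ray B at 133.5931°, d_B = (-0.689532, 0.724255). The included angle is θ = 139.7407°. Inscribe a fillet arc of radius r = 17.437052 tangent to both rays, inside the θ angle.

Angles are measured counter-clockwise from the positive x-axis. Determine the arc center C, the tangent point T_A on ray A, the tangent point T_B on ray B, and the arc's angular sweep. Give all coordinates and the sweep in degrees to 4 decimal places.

center=(23.4193,-8.7845) T_A=(21.5520,-26.1212) T_B=(10.7905,-20.8079) sweep=40.2593

bisector direction at 63.7227° = (0.442715,0.896662)
center distance |VC| = r/sin(θ/2) = 17.437052/sin(69.8704°) = 18.571466
C = V + |VC|·bis = (23.4193,-8.7845)
T_A = V + ((C−V)·d_A)·d_A = V + 6.3913·d_A = (21.5520,-26.1212)
T_B = V + ((C−V)·d_B)·d_B = V + 6.3913·d_B = (10.7905,-20.8079)
sweep = 180° − θ = 40.2593°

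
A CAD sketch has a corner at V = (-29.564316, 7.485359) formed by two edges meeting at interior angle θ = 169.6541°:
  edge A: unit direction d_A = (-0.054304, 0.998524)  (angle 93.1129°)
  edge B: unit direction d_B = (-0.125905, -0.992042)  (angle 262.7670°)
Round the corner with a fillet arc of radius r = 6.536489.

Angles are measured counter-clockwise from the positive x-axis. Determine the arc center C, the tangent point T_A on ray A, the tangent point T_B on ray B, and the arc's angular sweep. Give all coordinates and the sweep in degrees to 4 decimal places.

bisector direction at 177.9400° = (-0.999354,0.035947)
center distance |VC| = r/sin(θ/2) = 6.536489/sin(84.8270°) = 6.563220
C = V + |VC|·bis = (-36.1233,7.7213)
T_A = V + ((C−V)·d_A)·d_A = V + 0.5918·d_A = (-29.5965,8.0762)
T_B = V + ((C−V)·d_B)·d_B = V + 0.5918·d_B = (-29.6388,6.8983)
sweep = 180° − θ = 10.3459°

center=(-36.1233,7.7213) T_A=(-29.5965,8.0762) T_B=(-29.6388,6.8983) sweep=10.3459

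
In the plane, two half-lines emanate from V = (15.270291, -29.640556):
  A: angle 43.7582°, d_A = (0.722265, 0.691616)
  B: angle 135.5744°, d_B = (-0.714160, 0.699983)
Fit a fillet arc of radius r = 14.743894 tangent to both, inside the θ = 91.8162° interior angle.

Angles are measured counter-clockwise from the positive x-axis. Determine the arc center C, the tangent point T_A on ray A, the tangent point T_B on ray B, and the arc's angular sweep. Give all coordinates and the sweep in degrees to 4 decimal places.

center=(15.3899,-9.1127) T_A=(25.5870,-19.7617) T_B=(5.0694,-19.6422) sweep=88.1838

bisector direction at 89.6663° = (0.005824,0.999983)
center distance |VC| = r/sin(θ/2) = 14.743894/sin(45.9081°) = 20.528248
C = V + |VC|·bis = (15.3899,-9.1127)
T_A = V + ((C−V)·d_A)·d_A = V + 14.2838·d_A = (25.5870,-19.7617)
T_B = V + ((C−V)·d_B)·d_B = V + 14.2838·d_B = (5.0694,-19.6422)
sweep = 180° − θ = 88.1838°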